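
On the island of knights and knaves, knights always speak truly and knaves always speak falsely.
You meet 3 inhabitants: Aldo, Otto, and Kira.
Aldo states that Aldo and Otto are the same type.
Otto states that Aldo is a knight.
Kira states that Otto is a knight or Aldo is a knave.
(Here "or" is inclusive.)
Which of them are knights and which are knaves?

Suppose Aldo is a knave. Then Aldo's statement "Aldo and Otto are the same type" would have to be false. Checking the 4 ways to assign the others, none is consistent with every speaker.
(For instance, with Otto=knight, Kira=knight, Otto's claim "Aldo is a knight" comes out false where it would need to be true.)
So Aldo must be a knight, making "Aldo and Otto are the same type" true. Taking Aldo=knight, Otto=knight, Kira=knight, each remaining statement checks out:
  Otto (knight): "Aldo is a knight" — true. ✓
  Kira (knight): "Otto is a knight or Aldo is a knave" — true. ✓
This is the unique consistent assignment.

Knights: Aldo, Otto, and Kira. Knaves: none.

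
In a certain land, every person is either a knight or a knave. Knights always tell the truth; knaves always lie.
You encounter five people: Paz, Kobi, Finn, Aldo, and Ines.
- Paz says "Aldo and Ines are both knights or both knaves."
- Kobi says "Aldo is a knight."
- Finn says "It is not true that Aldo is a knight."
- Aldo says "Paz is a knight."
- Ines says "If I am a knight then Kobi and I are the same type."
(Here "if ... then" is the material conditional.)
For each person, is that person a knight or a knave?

Paz is a knight, so "Aldo and Ines are both knights or both knaves" must be true — and it is.
As a knight, Kobi's statement "Aldo is a knight" should be true; it is.
As a knave, Finn's statement "it is not true that Aldo is a knight" should be false; it is.
Aldo (knight): "Paz is a knight" — true. ✓
As a knight, Ines's statement "if I am a knight then Kobi and I are the same type" should be true; it is.

Knights: Paz, Kobi, Aldo, and Ines. Knaves: Finn.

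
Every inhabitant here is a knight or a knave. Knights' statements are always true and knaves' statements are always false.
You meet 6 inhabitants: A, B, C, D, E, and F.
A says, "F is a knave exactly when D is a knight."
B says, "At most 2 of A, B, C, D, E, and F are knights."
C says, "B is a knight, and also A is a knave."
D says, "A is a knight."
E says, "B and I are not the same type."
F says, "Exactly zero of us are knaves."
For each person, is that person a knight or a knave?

Knights: A, D, and E. Knaves: B, C, and F.

A is a knight, so "F is a knave exactly when D is a knight" must be true — and it is.
B is a knave, and the claim "at most 2 of A, B, C, D, E, and F are knights" is indeed False.
Since C is a knave, "B is a knight, and also A is a knave" needs to be False, which holds.
D is a knight; "A is a knight" is true, as required.
E (knight): "B and I are not the same type" — true. ✓
F is a knave; "exactly zero of us are knaves" is False, as required.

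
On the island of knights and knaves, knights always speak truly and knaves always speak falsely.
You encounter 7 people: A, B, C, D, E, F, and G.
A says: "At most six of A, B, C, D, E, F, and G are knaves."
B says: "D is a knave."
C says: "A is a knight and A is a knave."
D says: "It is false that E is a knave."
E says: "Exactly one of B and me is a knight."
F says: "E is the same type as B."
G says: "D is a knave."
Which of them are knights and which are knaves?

A is a knight, B is a knave, C is a knave, D is a knight, E is a knight, F is a knave, and G is a knave.

Since A is a knight, "at most six of A, B, C, D, E, F, and G are knaves" needs to be True, which holds.
B (knave): "D is a knave" — false. ✓
C (knave): "A is a knight and A is a knave" — false. ✓
Since D is a knight, "it is false that E is a knave" needs to be True, which holds.
E is a knight, so "exactly one of B and me is a knight" must be True — and it is.
As a knave, F's statement "E is the same type as B" should be false; it is.
As a knave, G's statement "D is a knave" should be false; it is.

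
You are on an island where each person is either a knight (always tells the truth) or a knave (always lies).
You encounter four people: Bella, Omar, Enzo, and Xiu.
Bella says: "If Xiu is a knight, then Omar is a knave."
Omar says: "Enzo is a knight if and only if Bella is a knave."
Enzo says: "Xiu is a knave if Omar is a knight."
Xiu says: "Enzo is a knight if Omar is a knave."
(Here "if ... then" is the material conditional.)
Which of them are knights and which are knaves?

Knights: Bella, Enzo, and Xiu. Knaves: Omar.

Suppose Bella is a knave. Then Bella's statement "if Xiu is a knight, then Omar is a knave" would have to be false. Checking the 8 ways to assign the others, none is consistent with every speaker.
(For instance, with Omar=knave, Enzo=knight, Xiu=knight, Bella's claim "if Xiu is a knight, then Omar is a knave" comes out true where it would need to be false.)
So Bella must be a knight, making "if Xiu is a knight, then Omar is a knave" true. Taking Bella=knight, Omar=knave, Enzo=knight, Xiu=knight, each remaining statement checks out:
  Omar (knave): "Enzo is a knight if and only if Bella is a knave" — false. ✓
  Enzo (knight): "Xiu is a knave if Omar is a knight" — true. ✓
  Xiu (knight): "Enzo is a knight if Omar is a knave" — true. ✓
This is the unique consistent assignment.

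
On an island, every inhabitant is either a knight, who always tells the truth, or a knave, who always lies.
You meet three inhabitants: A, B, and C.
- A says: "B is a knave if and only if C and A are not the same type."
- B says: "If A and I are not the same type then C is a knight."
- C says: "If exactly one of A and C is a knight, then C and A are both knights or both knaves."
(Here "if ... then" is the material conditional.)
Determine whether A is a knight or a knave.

A is a knight.

Consistent assignments: {A=knight, B=knight, C=knight}; {A=knight, B=knave, C=knave}
In every consistent assignment, A is a knight.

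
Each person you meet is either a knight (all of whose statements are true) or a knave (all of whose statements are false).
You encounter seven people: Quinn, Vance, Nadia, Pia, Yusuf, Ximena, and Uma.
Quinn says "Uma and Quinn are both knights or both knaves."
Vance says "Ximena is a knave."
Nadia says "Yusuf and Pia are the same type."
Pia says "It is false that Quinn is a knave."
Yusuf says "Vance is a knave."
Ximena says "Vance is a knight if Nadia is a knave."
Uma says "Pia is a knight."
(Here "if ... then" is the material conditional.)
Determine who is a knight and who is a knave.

Quinn is a knight; "Uma and Quinn are both knights or both knaves" is true, as required.
As a knave, Vance's statement "Ximena is a knave" should be False; it is.
Nadia (knight): "Yusuf and Pia are the same type" — true. ✓
Pia (knight): "it is false that Quinn is a knave" — true. ✓
Yusuf is a knight; "Vance is a knave" is true, as required.
Ximena is a knight; "Vance is a knight if Nadia is a knave" is true, as required.
Uma is a knight; "Pia is a knight" is true, as required.

Quinn is a knight, Vance is a knave, Nadia is a knight, Pia is a knight, Yusuf is a knight, Ximena is a knight, and Uma is a knight.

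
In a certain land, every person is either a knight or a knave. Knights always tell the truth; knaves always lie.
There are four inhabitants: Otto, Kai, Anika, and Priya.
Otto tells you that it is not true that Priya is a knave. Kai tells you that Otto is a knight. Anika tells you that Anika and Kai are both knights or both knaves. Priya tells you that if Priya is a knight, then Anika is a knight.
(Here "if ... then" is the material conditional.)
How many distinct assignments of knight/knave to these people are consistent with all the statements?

Consistent assignments:
  Otto=knight, Kai=knight, Anika=knight, Priya=knight

1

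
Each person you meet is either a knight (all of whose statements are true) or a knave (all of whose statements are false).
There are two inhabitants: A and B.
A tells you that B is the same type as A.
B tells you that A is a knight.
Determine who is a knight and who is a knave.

Knights: A and B. Knaves: none.

Suppose A is a knave. Then A's statement "B is the same type as A" would have to be false. Checking the 2 ways to assign the others, none is consistent with every speaker.
(For instance, with B=knight, B's claim "A is a knight" comes out false where it would need to be true.)
So A must be a knight, making "B is the same type as A" true. Taking A=knight, B=knight, each remaining statement checks out:
  B (knight): "A is a knight" — true. ✓
This is the unique consistent assignment.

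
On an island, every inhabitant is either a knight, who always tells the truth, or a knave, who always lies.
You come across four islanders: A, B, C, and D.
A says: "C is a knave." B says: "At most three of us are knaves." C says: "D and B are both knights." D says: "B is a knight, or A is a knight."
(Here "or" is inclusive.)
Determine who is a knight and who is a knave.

A is a knave; "C is a knave" is False, as required.
Since B is a knight, "at most three of us are knaves" needs to be True, which holds.
Since C is a knight, "D and B are both knights" needs to be True, which holds.
D is a knight, and the claim "B is a knight, or A is a knight" is indeed True.

A is a knave, B is a knight, C is a knight, and D is a knight.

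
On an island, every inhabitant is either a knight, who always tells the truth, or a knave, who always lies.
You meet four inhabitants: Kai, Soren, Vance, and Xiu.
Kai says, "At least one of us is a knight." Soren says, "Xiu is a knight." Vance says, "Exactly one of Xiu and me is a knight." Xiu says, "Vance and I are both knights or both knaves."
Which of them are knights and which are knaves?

Kai is a knight, Soren is a knave, Vance is a knight, and Xiu is a knave.

Kai is a knight, so "at least one of us is a knight" must be True — and it is.
Soren is a knave, and the claim "Xiu is a knight" is indeed false.
Since Vance is a knight, "exactly one of Xiu and me is a knight" needs to be True, which holds.
Xiu is a knave; "Vance and I are both knights or both knaves" is false, as required.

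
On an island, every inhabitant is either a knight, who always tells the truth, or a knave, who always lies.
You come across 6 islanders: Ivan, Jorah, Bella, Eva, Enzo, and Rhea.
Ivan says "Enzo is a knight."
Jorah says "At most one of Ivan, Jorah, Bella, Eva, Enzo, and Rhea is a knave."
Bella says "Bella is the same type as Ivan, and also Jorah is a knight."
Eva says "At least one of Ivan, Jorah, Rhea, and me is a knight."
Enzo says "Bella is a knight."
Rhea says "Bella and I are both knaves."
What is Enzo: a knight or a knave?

Enzo is a knight.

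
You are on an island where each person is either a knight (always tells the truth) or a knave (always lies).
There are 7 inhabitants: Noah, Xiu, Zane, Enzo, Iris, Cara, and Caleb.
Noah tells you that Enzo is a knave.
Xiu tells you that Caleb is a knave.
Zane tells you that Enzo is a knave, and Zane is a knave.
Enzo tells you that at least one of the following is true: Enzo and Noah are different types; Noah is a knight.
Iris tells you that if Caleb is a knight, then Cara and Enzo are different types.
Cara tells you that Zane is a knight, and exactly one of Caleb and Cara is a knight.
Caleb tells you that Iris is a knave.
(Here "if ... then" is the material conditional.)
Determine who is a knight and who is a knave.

Knights: Xiu, Enzo, and Iris. Knaves: Noah, Zane, Cara, and Caleb.

Noah (knave): "Enzo is a knave" — false. ✓
As a knight, Xiu's statement "Caleb is a knave" should be True; it is.
Zane is a knave; "Enzo is a knave, and Zane is a knave" is false, as required.
As a knight, Enzo's statement "at least one of the following is true: Enzo and Noah are different types; Noah is a knight" should be True; it is.
Iris is a knight; "if Caleb is a knight, then Cara and Enzo are different types" is True, as required.
Since Cara is a knave, "Zane is a knight, and exactly one of Caleb and Cara is a knight" needs to be false, which holds.
Caleb is a knave; "Iris is a knave" is false, as required.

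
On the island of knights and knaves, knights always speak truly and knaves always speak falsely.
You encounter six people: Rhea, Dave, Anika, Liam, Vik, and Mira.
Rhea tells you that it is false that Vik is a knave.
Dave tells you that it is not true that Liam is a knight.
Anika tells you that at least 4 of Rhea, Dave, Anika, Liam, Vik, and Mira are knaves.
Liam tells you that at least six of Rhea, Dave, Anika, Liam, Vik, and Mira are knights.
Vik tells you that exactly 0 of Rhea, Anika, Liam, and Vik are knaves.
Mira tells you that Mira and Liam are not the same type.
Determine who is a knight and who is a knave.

Knights: Dave and Anika. Knaves: Rhea, Liam, Vik, and Mira.

As a knave, Rhea's statement "it is false that Vik is a knave" should be false; it is.
Dave is a knight, and the claim "it is not true that Liam is a knight" is indeed true.
As a knight, Anika's statement "at least 4 of Rhea, Dave, Anika, Liam, Vik, and Mira are knaves" should be true; it is.
Since Liam is a knave, "at least six of Rhea, Dave, Anika, Liam, Vik, and Mira are knights" needs to be false, which holds.
As a knave, Vik's statement "exactly 0 of Rhea, Anika, Liam, and Vik are knaves" should be false; it is.
Mira is a knave, and the claim "Mira and Liam are not the same type" is indeed false.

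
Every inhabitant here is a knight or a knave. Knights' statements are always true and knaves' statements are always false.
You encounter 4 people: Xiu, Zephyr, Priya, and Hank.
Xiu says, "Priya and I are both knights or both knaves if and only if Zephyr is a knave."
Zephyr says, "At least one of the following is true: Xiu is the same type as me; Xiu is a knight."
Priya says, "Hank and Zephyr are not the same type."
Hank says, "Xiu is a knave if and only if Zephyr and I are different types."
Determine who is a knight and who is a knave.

Xiu is a knight, Zephyr is a knight, Priya is a knave, and Hank is a knight.

Since Xiu is a knight, "Priya and I are both knights or both knaves if and only if Zephyr is a knave" needs to be true, which holds.
As a knight, Zephyr's statement "at least one of the following is true: Xiu is the same type as me; Xiu is a knight" should be true; it is.
Priya is a knave; "Hank and Zephyr are not the same type" is False, as required.
Hank (knight): "Xiu is a knave if and only if Zephyr and I are different types" — true. ✓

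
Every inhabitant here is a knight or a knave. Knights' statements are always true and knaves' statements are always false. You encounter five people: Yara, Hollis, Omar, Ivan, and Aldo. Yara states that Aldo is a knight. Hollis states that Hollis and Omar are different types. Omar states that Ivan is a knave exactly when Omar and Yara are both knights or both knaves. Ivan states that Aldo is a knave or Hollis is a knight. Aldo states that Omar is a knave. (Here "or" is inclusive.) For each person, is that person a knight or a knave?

Suppose Yara is a knave. Then Yara's statement "Aldo is a knight" would have to be false. Checking the 16 ways to assign the others, none is consistent with every speaker.
(For instance, with Hollis=knave, Omar=knave, Ivan=knave, Aldo=knight, Yara's claim "Aldo is a knight" comes out true where it would need to be false.)
So Yara must be a knight, making "Aldo is a knight" true. Taking Yara=knight, Hollis=knave, Omar=knave, Ivan=knave, Aldo=knight, each remaining statement checks out:
  Hollis (knave): "Hollis and Omar are different types" — false. ✓
  Omar (knave): "Ivan is a knave exactly when Omar and Yara are both knights or both knaves" — false. ✓
  Ivan (knave): "Aldo is a knave or Hollis is a knight" — false. ✓
  Aldo (knight): "Omar is a knave" — true. ✓
This is the unique consistent assignment.

Knights: Yara and Aldo. Knaves: Hollis, Omar, and Ivan.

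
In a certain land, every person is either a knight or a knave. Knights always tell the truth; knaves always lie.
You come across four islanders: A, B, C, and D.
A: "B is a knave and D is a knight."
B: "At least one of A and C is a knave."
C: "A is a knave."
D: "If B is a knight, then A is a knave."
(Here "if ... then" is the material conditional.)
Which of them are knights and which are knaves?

A is a knave, B is a knight, C is a knight, and D is a knight.

A is a knave, and the claim "B is a knave and D is a knight" is indeed false.
B is a knight, so "at least one of A and C is a knave" must be true — and it is.
C is a knight; "A is a knave" is true, as required.
D is a knight; "if B is a knight, then A is a knave" is true, as required.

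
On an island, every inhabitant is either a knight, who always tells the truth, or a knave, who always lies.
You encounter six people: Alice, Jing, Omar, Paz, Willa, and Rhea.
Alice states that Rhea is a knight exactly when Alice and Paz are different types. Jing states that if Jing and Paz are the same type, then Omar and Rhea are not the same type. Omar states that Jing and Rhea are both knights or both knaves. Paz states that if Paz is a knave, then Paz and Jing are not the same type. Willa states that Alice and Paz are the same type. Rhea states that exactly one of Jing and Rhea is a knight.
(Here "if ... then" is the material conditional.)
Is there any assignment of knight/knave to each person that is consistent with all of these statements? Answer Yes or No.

Checking all 64 assignments, each has at least one speaker whose statement's truth value contradicts their type.

No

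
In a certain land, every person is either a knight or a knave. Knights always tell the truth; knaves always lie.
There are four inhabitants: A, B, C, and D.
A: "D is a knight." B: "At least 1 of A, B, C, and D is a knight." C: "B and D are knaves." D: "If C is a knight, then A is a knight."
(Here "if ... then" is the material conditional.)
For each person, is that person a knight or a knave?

A is a knight, and the claim "D is a knight" is indeed true.
B is a knight, and the claim "at least 1 of A, B, C, and D is a knight" is indeed true.
C is a knave, so "B and D are knaves" must be false — and it is.
D is a knight, and the claim "if C is a knight, then A is a knight" is indeed true.

A is a knight, B is a knight, C is a knave, and D is a knight.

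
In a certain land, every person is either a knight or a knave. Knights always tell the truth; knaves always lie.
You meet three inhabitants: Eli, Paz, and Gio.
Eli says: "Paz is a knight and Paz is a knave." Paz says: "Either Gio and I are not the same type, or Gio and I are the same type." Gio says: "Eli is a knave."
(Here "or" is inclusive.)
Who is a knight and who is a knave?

As a knave, Eli's statement "Paz is a knight and Paz is a knave" should be false; it is.
Paz is a knight; "either Gio and I are not the same type, or Gio and I are the same type" is True, as required.
Gio is a knight; "Eli is a knave" is True, as required.

Eli is a knave, Paz is a knight, and Gio is a knight.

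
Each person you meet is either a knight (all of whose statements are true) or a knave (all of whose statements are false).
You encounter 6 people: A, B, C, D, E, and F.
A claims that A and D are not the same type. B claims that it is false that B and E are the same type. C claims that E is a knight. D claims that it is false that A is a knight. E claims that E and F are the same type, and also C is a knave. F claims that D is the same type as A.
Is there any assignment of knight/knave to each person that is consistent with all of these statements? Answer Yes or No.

No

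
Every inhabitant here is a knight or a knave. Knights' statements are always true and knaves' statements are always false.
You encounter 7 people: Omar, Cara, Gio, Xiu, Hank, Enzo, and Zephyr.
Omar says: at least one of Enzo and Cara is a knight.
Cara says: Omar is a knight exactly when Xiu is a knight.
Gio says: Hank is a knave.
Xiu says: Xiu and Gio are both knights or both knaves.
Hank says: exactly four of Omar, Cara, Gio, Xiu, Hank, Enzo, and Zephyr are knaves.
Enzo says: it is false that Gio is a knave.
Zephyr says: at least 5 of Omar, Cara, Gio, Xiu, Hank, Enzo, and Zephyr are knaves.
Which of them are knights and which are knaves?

Omar is a knight, Cara is a knight, Gio is a knight, Xiu is a knight, Hank is a knave, Enzo is a knight, and Zephyr is a knave.

As a knight, Omar's statement "at least one of Enzo and Cara is a knight" should be True; it is.
Cara is a knight, and the claim "Omar is a knight exactly when Xiu is a knight" is indeed True.
As a knight, Gio's statement "Hank is a knave" should be True; it is.
Xiu is a knight; "Xiu and Gio are both knights or both knaves" is True, as required.
Hank (knave): "exactly four of Omar, Cara, Gio, Xiu, Hank, Enzo, and Zephyr are knaves" — false. ✓
Enzo is a knight; "it is false that Gio is a knave" is True, as required.
Zephyr is a knave; "at least 5 of Omar, Cara, Gio, Xiu, Hank, Enzo, and Zephyr are knaves" is false, as required.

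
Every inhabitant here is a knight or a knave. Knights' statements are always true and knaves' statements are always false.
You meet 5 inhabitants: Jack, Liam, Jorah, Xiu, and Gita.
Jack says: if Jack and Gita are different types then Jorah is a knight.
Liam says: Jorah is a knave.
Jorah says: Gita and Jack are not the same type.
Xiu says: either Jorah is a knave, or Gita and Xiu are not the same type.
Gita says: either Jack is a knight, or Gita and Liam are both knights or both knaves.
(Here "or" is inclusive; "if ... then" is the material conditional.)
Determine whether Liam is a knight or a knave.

Liam is a knight.

Consistent assignments: {Jack=knight, Liam=knight, Jorah=knave, Xiu=knight, Gita=knight}
In every consistent assignment, Liam is a knight.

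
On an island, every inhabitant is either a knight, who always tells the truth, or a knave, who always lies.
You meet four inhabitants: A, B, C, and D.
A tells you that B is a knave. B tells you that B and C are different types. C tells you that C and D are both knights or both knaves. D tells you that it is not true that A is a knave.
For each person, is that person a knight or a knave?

As a knight, A's statement "B is a knave" should be True; it is.
B is a knave, and the claim "B and C are different types" is indeed false.
Since C is a knave, "C and D are both knights or both knaves" needs to be false, which holds.
D is a knight, so "it is not true that A is a knave" must be True — and it is.

Knights: A and D. Knaves: B and C.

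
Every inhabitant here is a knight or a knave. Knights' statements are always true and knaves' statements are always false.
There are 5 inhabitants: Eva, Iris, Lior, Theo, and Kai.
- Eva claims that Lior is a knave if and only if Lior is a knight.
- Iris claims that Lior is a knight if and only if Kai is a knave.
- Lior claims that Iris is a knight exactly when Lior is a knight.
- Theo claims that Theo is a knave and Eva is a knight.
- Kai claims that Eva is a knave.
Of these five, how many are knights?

The unique consistent assignment is Eva=knave, Iris=knight, Lior=knave, Theo=knave, Kai=knight.
That has 2 knights.

2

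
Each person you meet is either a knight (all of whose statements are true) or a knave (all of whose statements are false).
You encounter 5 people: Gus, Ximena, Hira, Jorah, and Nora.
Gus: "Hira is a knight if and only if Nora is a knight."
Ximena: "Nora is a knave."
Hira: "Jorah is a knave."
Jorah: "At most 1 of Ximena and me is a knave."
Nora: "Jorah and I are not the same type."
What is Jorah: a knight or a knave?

Consistent assignments: {Gus=knight, Ximena=knave, Hira=knight, Jorah=knave, Nora=knight}
In every consistent assignment, Jorah is a knave.

Jorah is a knave.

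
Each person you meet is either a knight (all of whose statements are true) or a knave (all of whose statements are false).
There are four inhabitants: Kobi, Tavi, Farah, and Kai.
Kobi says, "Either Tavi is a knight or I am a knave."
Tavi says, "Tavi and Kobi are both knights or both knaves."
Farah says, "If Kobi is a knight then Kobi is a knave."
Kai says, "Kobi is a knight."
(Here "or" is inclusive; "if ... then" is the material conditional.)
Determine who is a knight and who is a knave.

Kobi is a knight; "either Tavi is a knight or I am a knave" is True, as required.
Tavi is a knight, so "Tavi and Kobi are both knights or both knaves" must be True — and it is.
Since Farah is a knave, "if Kobi is a knight then Kobi is a knave" needs to be False, which holds.
As a knight, Kai's statement "Kobi is a knight" should be True; it is.

Kobi is a knight, Tavi is a knight, Farah is a knave, and Kai is a knight.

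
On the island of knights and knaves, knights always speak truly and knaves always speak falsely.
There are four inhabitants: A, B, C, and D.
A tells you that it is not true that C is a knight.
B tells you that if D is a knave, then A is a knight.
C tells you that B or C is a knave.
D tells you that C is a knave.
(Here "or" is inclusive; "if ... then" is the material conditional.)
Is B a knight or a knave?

Consistent assignments: {A=knave, B=knave, C=knight, D=knave}
In every consistent assignment, B is a knave.

B is a knave.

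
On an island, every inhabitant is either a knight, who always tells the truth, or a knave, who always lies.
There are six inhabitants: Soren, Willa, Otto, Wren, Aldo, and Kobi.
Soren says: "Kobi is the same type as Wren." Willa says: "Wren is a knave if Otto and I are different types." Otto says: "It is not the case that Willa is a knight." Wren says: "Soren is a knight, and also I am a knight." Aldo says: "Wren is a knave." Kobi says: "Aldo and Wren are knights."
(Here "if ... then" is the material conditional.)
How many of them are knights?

The unique consistent assignment is Soren=knight, Willa=knight, Otto=knave, Wren=knave, Aldo=knight, Kobi=knave.
That has 3 knights.

3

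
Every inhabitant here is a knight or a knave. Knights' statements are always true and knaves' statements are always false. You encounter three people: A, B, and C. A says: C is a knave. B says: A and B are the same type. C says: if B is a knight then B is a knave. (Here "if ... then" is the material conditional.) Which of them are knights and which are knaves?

Knights: A and B. Knaves: C.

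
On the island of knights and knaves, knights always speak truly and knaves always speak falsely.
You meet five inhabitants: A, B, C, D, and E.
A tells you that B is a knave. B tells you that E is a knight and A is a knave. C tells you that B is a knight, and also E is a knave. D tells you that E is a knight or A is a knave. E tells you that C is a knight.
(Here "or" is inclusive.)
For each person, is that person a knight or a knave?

Suppose A is a knave. Then A's statement "B is a knave" would have to be false. Checking the 16 ways to assign the others, none is consistent with every speaker.
(For instance, with B=knave, C=knave, D=knave, E=knave, A's claim "B is a knave" comes out true where it would need to be false.)
So A must be a knight, making "B is a knave" true. Taking A=knight, B=knave, C=knave, D=knave, E=knave, each remaining statement checks out:
  B (knave): "E is a knight and A is a knave" — false. ✓
  C (knave): "B is a knight, and also E is a knave" — false. ✓
  D (knave): "E is a knight or A is a knave" — false. ✓
  E (knave): "C is a knight" — false. ✓
This is the unique consistent assignment.

Knights: A. Knaves: B, C, D, and E.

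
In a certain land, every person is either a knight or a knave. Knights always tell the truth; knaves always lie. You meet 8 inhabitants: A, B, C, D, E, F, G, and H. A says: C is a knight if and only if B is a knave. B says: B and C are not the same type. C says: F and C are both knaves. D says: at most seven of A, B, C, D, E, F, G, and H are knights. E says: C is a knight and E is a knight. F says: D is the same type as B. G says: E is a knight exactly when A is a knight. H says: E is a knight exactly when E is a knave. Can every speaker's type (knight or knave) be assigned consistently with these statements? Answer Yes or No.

Yes

One consistent assignment: A=knight, B=knight, C=knave, D=knight, E=knave, F=knight, G=knave, H=knave.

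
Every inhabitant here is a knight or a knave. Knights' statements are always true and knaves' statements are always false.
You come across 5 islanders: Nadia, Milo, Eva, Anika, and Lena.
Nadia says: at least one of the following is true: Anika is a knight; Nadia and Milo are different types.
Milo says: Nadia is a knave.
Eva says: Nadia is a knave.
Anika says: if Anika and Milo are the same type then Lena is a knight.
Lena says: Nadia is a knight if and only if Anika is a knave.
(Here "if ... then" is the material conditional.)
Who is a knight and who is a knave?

As a knight, Nadia's statement "at least one of the following is true: Anika is a knight; Nadia and Milo are different types" should be true; it is.
Milo is a knave; "Nadia is a knave" is false, as required.
Eva is a knave, so "Nadia is a knave" must be false — and it is.
Anika is a knight, so "if Anika and Milo are the same type then Lena is a knight" must be true — and it is.
Lena is a knave, so "Nadia is a knight if and only if Anika is a knave" must be false — and it is.

Nadia is a knight, Milo is a knave, Eva is a knave, Anika is a knight, and Lena is a knave.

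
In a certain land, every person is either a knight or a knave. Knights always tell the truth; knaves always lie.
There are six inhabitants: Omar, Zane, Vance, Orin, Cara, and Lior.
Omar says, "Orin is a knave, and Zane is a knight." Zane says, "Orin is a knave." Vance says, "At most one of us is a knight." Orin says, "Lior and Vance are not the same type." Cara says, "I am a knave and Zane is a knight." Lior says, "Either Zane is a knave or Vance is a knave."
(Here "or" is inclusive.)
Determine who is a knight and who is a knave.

Knights: Orin and Lior. Knaves: Omar, Zane, Vance, and Cara.

Omar (knave): "Orin is a knave, and Zane is a knight" — false. ✓
Zane is a knave; "Orin is a knave" is false, as required.
Vance (knave): "at most one of us is a knight" — false. ✓
Orin (knight): "Lior and Vance are not the same type" — true. ✓
Since Cara is a knave, "I am a knave and Zane is a knight" needs to be false, which holds.
Lior is a knight; "either Zane is a knave or Vance is a knave" is true, as required.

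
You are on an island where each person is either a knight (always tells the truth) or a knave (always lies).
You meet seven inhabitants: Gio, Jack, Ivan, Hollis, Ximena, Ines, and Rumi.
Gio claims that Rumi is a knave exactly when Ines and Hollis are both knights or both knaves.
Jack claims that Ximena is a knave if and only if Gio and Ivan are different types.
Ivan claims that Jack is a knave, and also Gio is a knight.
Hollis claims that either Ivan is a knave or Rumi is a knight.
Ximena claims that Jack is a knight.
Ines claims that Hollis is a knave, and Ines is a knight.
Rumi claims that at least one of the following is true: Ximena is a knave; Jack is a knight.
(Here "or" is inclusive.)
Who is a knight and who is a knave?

Gio is a knight, Jack is a knave, Ivan is a knight, Hollis is a knight, Ximena is a knave, Ines is a knave, and Rumi is a knight.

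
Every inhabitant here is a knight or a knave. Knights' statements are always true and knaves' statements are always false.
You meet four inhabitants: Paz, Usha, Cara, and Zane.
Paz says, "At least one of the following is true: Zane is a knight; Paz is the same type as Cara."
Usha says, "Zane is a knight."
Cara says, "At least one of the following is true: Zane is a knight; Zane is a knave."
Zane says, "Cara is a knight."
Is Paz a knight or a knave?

Paz is a knight.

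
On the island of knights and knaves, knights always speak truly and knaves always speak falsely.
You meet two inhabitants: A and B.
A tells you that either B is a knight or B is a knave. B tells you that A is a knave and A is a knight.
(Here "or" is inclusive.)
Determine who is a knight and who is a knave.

A is a knight; "either B is a knight or B is a knave" is True, as required.
B is a knave, so "A is a knave and A is a knight" must be False — and it is.

A is a knight and B is a knave.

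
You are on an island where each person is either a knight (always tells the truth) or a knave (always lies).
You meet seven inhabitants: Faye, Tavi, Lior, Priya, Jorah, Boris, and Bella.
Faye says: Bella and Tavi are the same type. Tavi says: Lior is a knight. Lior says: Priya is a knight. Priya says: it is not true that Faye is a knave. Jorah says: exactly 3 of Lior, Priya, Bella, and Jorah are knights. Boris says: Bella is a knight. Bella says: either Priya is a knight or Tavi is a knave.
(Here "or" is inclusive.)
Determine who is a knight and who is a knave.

Faye is a knave, Tavi is a knave, Lior is a knave, Priya is a knave, Jorah is a knave, Boris is a knight, and Bella is a knight.

Faye (knave): "Bella and Tavi are the same type" — False. ✓
As a knave, Tavi's statement "Lior is a knight" should be False; it is.
Lior is a knave, so "Priya is a knight" must be False — and it is.
Priya is a knave; "it is not true that Faye is a knave" is False, as required.
Jorah is a knave, so "exactly 3 of Lior, Priya, Bella, and Jorah are knights" must be False — and it is.
Boris (knight): "Bella is a knight" — True. ✓
Bella is a knight; "either Priya is a knight or Tavi is a knave" is True, as required.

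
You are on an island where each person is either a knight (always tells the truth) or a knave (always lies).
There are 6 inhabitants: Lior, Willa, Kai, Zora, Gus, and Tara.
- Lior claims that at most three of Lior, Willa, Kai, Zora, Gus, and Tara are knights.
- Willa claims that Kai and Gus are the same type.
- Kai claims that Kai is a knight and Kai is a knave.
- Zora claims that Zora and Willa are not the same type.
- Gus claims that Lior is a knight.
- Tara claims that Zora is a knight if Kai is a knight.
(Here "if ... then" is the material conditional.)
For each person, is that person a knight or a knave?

Lior is a knight, so "at most three of Lior, Willa, Kai, Zora, Gus, and Tara are knights" must be True — and it is.
Willa (knave): "Kai and Gus are the same type" — False. ✓
As a knave, Kai's statement "Kai is a knight and Kai is a knave" should be False; it is.
Zora is a knave, so "Zora and Willa are not the same type" must be False — and it is.
Gus (knight): "Lior is a knight" — True. ✓
Tara is a knight, so "Zora is a knight if Kai is a knight" must be True — and it is.

Knights: Lior, Gus, and Tara. Knaves: Willa, Kai, and Zora.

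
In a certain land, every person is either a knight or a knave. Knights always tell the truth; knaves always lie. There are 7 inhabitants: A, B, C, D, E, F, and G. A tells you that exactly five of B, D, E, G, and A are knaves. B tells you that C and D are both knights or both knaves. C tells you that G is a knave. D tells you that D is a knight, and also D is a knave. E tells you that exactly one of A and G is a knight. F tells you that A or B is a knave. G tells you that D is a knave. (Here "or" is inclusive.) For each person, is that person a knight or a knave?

A is a knave, B is a knight, C is a knave, D is a knave, E is a knight, F is a knight, and G is a knight.

A is a knave; "exactly five of B, D, E, G, and A are knaves" is False, as required.
B is a knight, and the claim "C and D are both knights or both knaves" is indeed true.
C is a knave, so "G is a knave" must be False — and it is.
D is a knave, so "D is a knight, and also D is a knave" must be False — and it is.
E is a knight; "exactly one of A and G is a knight" is true, as required.
F (knight): "A or B is a knave" — true. ✓
Since G is a knight, "D is a knave" needs to be true, which holds.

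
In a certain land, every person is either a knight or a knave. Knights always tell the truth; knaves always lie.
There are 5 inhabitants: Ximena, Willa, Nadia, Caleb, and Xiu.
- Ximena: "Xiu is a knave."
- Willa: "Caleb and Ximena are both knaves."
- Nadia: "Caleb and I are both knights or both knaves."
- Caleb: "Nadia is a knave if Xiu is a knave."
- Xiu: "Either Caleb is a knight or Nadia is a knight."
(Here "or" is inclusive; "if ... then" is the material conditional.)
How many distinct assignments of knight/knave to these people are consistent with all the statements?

2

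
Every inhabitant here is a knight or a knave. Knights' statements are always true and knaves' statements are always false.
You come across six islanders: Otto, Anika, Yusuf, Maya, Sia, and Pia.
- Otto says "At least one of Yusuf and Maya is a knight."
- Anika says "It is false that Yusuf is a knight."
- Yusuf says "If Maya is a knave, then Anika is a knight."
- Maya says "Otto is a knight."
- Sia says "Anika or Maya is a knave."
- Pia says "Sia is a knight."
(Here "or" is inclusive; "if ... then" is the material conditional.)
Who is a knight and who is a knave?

Otto is a knight, so "at least one of Yusuf and Maya is a knight" must be true — and it is.
Since Anika is a knave, "it is false that Yusuf is a knight" needs to be False, which holds.
Yusuf is a knight, and the claim "if Maya is a knave, then Anika is a knight" is indeed true.
As a knight, Maya's statement "Otto is a knight" should be true; it is.
Sia is a knight; "Anika or Maya is a knave" is true, as required.
Since Pia is a knight, "Sia is a knight" needs to be true, which holds.

Knights: Otto, Yusuf, Maya, Sia, and Pia. Knaves: Anika.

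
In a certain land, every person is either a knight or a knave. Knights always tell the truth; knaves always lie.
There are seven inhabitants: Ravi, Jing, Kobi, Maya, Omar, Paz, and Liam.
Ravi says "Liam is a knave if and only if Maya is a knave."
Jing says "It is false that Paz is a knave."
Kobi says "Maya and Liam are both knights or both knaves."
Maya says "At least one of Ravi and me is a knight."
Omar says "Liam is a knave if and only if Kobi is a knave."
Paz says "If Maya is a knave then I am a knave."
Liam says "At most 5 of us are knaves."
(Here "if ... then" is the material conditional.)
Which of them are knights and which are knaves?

Knights: Ravi, Jing, Kobi, Maya, Omar, Paz, and Liam. Knaves: none.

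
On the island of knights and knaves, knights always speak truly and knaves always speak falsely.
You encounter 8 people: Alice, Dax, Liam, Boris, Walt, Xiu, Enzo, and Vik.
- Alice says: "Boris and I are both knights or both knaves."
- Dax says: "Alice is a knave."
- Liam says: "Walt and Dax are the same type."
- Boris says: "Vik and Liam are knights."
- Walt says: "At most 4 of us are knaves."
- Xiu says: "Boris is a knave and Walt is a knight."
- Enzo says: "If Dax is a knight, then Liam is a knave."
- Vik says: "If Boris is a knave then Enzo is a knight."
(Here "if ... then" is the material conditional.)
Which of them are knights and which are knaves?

Alice is a knave, Dax is a knight, Liam is a knight, Boris is a knight, Walt is a knight, Xiu is a knave, Enzo is a knave, and Vik is a knight.

As a knave, Alice's statement "Boris and I are both knights or both knaves" should be False; it is.
Dax is a knight; "Alice is a knave" is true, as required.
Liam is a knight, so "Walt and Dax are the same type" must be true — and it is.
Boris (knight): "Vik and Liam are knights" — true. ✓
Walt is a knight, and the claim "at most 4 of us are knaves" is indeed true.
As a knave, Xiu's statement "Boris is a knave and Walt is a knight" should be False; it is.
Enzo is a knave, so "if Dax is a knight, then Liam is a knave" must be False — and it is.
Vik is a knight, and the claim "if Boris is a knave then Enzo is a knight" is indeed true.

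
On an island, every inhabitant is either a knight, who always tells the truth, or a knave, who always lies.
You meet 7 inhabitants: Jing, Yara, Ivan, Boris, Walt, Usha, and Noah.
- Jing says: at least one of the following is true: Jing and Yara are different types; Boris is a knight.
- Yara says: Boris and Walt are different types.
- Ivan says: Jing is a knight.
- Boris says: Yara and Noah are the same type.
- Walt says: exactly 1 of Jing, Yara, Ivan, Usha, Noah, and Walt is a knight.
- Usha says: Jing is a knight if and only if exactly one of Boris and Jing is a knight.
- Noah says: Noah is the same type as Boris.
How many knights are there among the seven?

5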